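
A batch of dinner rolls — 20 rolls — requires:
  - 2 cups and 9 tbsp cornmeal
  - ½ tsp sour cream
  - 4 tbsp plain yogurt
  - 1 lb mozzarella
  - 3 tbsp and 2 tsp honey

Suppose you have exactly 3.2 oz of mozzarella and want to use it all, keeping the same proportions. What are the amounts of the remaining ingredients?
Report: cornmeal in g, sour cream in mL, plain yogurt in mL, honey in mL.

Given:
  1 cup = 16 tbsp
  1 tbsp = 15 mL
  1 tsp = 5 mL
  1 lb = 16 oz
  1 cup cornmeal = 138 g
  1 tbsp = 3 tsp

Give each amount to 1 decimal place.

cornmeal: 70.7 g; sour cream: 0.5 mL; plain yogurt: 12.0 mL; honey: 11.0 mL

The original recipe has 16 oz of mozzarella, so the scaling factor is 3.2 ÷ 16 = 1/5 = 0.2.
cornmeal: (2 cup + 9 tbsp = 2.5625 cup) × 1/5 × 138 g/cup ≈ 70.7 g
sour cream: 0.5 tsp × 1/5 × 5 mL/tsp = 0.5 mL
plain yogurt: 4 tbsp × 1/5 × 15 mL/tbsp = 12.0 mL
honey: (3 tbsp + 2 tsp = 11/3 tbsp) × 1/5 × 15 mL/tbsp = 11.0 mL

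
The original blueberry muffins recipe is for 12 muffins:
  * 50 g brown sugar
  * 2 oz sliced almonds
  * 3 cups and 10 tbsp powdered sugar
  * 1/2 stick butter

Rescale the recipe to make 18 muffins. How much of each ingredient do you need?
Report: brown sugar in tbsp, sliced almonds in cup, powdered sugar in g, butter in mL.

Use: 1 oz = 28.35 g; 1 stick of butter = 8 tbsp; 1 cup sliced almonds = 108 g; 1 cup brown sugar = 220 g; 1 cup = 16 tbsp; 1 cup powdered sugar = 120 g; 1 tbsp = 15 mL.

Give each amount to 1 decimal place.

Scaling factor: 18/12 = 3/2 = 1.5.
brown sugar: 50 g × 3/2 ÷ 220 g/cup × 16 tbsp/cup ≈ 5.5 tbsp
sliced almonds: 2 oz × 3/2 × 28.35 g/oz ÷ 108 g/cup ≈ 0.8 cup
powdered sugar: (3 cup + 10 tbsp = 3.625 cup) × 3/2 × 120 g/cup = 652.5 g
butter: 0.5 stick × 3/2 × 8 tbsp/stick × 15 mL/tbsp = 90.0 mL

brown sugar: 5.5 tbsp; sliced almonds: 0.8 cup; powdered sugar: 652.5 g; butter: 90.0 mL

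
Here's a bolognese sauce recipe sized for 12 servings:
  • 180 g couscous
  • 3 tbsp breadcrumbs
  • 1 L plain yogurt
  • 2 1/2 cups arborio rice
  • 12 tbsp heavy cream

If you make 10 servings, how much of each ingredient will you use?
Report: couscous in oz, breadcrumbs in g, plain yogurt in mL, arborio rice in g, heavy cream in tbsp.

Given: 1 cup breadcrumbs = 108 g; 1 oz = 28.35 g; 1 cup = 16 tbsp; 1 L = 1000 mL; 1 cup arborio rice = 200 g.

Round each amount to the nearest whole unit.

Scaling factor: 10/12 = 5/6.
couscous: 180 g × 5/6 ÷ 28.35 g/oz ≈ 5 oz
breadcrumbs: 3 tbsp × 5/6 ÷ 16 tbsp/cup × 108 g/cup ≈ 17 g
plain yogurt: 1 L × 5/6 × 1000 mL/L ≈ 833 mL
arborio rice: 2.5 cup × 5/6 × 200 g/cup ≈ 417 g
heavy cream: 12 tbsp × 5/6 = 10 tbsp

couscous: 5 oz; breadcrumbs: 17 g; plain yogurt: 833 mL; arborio rice: 417 g; heavy cream: 10 tbsp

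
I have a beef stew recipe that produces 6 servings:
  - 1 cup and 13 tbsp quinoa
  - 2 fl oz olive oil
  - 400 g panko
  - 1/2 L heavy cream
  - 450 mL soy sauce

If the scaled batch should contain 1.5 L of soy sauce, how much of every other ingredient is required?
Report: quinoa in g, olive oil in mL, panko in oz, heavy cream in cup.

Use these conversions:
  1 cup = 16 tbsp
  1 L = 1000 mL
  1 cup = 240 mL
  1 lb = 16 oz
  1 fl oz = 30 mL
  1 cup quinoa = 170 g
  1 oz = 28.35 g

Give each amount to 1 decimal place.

quinoa: 1027.1 g; olive oil: 200.0 mL; panko: 47.0 oz; heavy cream: 6.9 cup

The original recipe has 0.45 L of soy sauce, so the scaling factor is 1.5 ÷ 0.45 = 10/3.
quinoa: (1 cup + 13 tbsp = 1.8125 cup) × 10/3 × 170 g/cup ≈ 1027.1 g
olive oil: 2 fl oz × 10/3 × 30 mL/fl oz = 200.0 mL
panko: 400 g × 10/3 ÷ 28.35 g/oz ≈ 47.0 oz
heavy cream: 0.5 L × 10/3 × 1000 mL/L ÷ 240 mL/cup ≈ 6.9 cup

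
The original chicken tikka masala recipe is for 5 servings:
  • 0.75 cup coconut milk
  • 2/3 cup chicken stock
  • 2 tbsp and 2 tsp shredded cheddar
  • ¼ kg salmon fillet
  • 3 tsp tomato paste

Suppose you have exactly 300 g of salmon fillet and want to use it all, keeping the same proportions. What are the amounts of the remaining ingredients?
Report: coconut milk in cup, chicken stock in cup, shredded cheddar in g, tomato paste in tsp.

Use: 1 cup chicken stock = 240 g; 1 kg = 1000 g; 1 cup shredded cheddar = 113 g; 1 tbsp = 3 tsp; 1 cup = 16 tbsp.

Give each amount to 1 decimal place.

coconut milk: 0.9 cup; chicken stock: 0.8 cup; shredded cheddar: 22.6 g; tomato paste: 3.6 tsp

The original recipe has 250 g of salmon fillet, so the scaling factor is 300 ÷ 250 = 6/5 = 1.2.
coconut milk: 0.75 cup × 6/5 = 0.9 cup
chicken stock: 2/3 cup × 6/5 = 0.8 cup
shredded cheddar: (2 tbsp + 2 tsp = 8/3 tbsp) × 6/5 ÷ 16 tbsp/cup × 113 g/cup = 22.6 g
tomato paste: 3 tsp × 6/5 = 3.6 tsp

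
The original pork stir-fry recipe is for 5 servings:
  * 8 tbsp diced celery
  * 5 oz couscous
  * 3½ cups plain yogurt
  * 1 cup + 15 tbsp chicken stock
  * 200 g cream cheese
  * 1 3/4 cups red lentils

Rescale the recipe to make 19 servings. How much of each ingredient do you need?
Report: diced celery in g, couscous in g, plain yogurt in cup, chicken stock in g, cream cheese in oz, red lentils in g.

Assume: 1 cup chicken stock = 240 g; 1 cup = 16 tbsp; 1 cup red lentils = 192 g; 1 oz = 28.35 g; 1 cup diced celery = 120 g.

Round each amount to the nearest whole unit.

diced celery: 228 g; couscous: 539 g; plain yogurt: 13 cup; chicken stock: 1767 g; cream cheese: 27 oz; red lentils: 1277 g

Scaling factor: 19/5 = 3.8.
diced celery: 8 tbsp × 19/5 ÷ 16 tbsp/cup × 120 g/cup = 228 g
couscous: 5 oz × 19/5 × 28.35 g/oz ≈ 539 g
plain yogurt: 3.5 cup × 19/5 ≈ 13 cup
chicken stock: (1 cup + 15 tbsp = 1.9375 cup) × 19/5 × 240 g/cup = 1767 g
cream cheese: 200 g × 19/5 ÷ 28.35 g/oz ≈ 27 oz
red lentils: 1.75 cup × 19/5 × 192 g/cup ≈ 1277 g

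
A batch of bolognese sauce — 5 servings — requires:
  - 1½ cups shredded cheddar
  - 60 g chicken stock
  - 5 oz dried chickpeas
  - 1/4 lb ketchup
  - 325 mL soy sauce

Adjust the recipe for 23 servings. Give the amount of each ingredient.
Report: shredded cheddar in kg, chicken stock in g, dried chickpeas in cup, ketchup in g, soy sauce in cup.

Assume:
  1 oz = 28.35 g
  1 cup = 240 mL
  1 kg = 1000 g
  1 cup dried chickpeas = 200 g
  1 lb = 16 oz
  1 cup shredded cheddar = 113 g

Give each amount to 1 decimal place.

Scaling factor: 23/5 = 4.6.
shredded cheddar: 1.5 cup × 23/5 × 113 g/cup ÷ 1000 g/kg ≈ 0.8 kg
chicken stock: 60 g × 23/5 = 276.0 g
dried chickpeas: 5 oz × 23/5 × 28.35 g/oz ÷ 200 g/cup ≈ 3.3 cup
ketchup: 0.25 lb × 23/5 × 16 oz/lb × 28.35 g/oz ≈ 521.6 g
soy sauce: 325 mL × 23/5 ÷ 240 mL/cup ≈ 6.2 cup

shredded cheddar: 0.8 kg; chicken stock: 276.0 g; dried chickpeas: 3.3 cup; ketchup: 521.6 g; soy sauce: 6.2 cup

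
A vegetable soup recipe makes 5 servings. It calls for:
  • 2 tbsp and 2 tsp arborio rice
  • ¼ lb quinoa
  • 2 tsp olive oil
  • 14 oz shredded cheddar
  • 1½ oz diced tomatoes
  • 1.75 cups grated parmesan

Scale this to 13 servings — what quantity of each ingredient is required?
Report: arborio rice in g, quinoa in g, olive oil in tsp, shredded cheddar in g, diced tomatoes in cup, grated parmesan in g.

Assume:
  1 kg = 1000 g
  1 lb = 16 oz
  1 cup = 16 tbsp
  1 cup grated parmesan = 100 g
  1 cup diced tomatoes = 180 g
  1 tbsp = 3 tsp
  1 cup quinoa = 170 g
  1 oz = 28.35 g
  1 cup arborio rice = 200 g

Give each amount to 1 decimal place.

arborio rice: 86.7 g; quinoa: 294.8 g; olive oil: 5.2 tsp; shredded cheddar: 1031.9 g; diced tomatoes: 0.6 cup; grated parmesan: 455.0 g

Scaling factor: 13/5 = 2.6.
arborio rice: (2 tbsp + 2 tsp = 8/3 tbsp) × 13/5 ÷ 16 tbsp/cup × 200 g/cup ≈ 86.7 g
quinoa: 0.25 lb × 13/5 × 16 oz/lb × 28.35 g/oz ≈ 294.8 g
olive oil: 2 tsp × 13/5 = 5.2 tsp
shredded cheddar: 14 oz × 13/5 × 28.35 g/oz ≈ 1031.9 g
diced tomatoes: 1.5 oz × 13/5 × 28.35 g/oz ÷ 180 g/cup ≈ 0.6 cup
grated parmesan: 1.75 cup × 13/5 × 100 g/cup = 455.0 g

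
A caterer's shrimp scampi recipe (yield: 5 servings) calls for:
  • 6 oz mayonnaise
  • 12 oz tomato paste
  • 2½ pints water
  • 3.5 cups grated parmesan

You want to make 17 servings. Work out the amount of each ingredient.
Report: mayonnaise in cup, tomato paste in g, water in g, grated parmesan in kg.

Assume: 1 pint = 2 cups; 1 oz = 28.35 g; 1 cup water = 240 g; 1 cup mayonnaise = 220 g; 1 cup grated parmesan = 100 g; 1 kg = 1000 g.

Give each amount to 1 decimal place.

mayonnaise: 2.6 cup; tomato paste: 1156.7 g; water: 4080.0 g; grated parmesan: 1.2 kg

Scaling factor: 17/5 = 3.4.
mayonnaise: 6 oz × 17/5 × 28.35 g/oz ÷ 220 g/cup ≈ 2.6 cup
tomato paste: 12 oz × 17/5 × 28.35 g/oz ≈ 1156.7 g
water: 2.5 pint × 17/5 × 2 cup/pint × 240 g/cup = 4080.0 g
grated parmesan: 3.5 cup × 17/5 × 100 g/cup ÷ 1000 g/kg ≈ 1.2 kg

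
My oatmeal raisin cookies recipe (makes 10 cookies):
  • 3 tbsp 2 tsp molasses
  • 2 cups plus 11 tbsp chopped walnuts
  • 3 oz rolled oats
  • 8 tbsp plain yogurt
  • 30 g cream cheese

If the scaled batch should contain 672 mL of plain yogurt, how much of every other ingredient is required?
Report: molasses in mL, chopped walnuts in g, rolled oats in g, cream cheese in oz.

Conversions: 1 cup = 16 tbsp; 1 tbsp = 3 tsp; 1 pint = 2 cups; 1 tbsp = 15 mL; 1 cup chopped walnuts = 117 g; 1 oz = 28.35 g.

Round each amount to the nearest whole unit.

The original recipe has 120 mL of plain yogurt, so the scaling factor is 672 ÷ 120 = 28/5 = 5.6.
molasses: (3 tbsp + 2 tsp = 11/3 tbsp) × 28/5 × 15 mL/tbsp = 308 mL
chopped walnuts: (2 cup + 11 tbsp = 2.6875 cup) × 28/5 × 117 g/cup ≈ 1761 g
rolled oats: 3 oz × 28/5 × 28.35 g/oz ≈ 476 g
cream cheese: 30 g × 28/5 ÷ 28.35 g/oz ≈ 6 oz

molasses: 308 mL; chopped walnuts: 1761 g; rolled oats: 476 g; cream cheese: 6 oz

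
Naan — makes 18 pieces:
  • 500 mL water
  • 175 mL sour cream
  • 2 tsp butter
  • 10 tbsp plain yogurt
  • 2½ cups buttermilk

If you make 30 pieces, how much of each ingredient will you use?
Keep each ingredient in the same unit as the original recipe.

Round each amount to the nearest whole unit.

Scaling factor: 30/18 = 5/3.
water: 500 mL × 5/3 ≈ 833 mL
sour cream: 175 mL × 5/3 ≈ 292 mL
butter: 2 tsp × 5/3 ≈ 3 tsp
plain yogurt: 10 tbsp × 5/3 ≈ 17 tbsp
buttermilk: 2.5 cup × 5/3 ≈ 4 cup

water: 833 mL; sour cream: 292 mL; butter: 3 tsp; plain yogurt: 17 tbsp; buttermilk: 4 cup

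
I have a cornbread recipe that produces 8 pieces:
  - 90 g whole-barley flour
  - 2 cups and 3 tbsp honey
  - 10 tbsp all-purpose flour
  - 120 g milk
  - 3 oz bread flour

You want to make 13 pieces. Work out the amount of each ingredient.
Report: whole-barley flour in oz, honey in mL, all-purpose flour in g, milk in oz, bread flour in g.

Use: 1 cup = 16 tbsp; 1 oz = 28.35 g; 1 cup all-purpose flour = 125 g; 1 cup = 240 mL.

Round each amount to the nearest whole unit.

whole-barley flour: 5 oz; honey: 853 mL; all-purpose flour: 127 g; milk: 7 oz; bread flour: 138 g

Scaling factor: 13/8 = 1.625.
whole-barley flour: 90 g × 13/8 ÷ 28.35 g/oz ≈ 5 oz
honey: (2 cup + 3 tbsp = 2.1875 cup) × 13/8 × 240 mL/cup ≈ 853 mL
all-purpose flour: 10 tbsp × 13/8 ÷ 16 tbsp/cup × 125 g/cup ≈ 127 g
milk: 120 g × 13/8 ÷ 28.35 g/oz ≈ 7 oz
bread flour: 3 oz × 13/8 × 28.35 g/oz ≈ 138 g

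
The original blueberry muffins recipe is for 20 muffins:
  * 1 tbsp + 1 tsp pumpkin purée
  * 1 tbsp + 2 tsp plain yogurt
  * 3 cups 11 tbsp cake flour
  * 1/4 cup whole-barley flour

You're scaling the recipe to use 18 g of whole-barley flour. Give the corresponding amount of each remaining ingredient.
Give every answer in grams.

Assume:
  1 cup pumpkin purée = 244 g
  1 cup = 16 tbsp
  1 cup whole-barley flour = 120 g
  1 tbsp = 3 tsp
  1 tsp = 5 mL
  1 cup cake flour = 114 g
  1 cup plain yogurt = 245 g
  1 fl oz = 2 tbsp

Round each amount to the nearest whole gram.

The original recipe has 30 g of whole-barley flour, so the scaling factor is 18 ÷ 30 = 3/5 = 0.6.
pumpkin purée: (1 tbsp + 1 tsp = 4/3 tbsp) × 3/5 ÷ 16 tbsp/cup × 244 g/cup ≈ 12 g
plain yogurt: (1 tbsp + 2 tsp = 5/3 tbsp) × 3/5 ÷ 16 tbsp/cup × 245 g/cup ≈ 15 g
cake flour: (3 cup + 11 tbsp = 3.6875 cup) × 3/5 × 114 g/cup ≈ 252 g

pumpkin purée: 12 g; plain yogurt: 15 g; cake flour: 252 g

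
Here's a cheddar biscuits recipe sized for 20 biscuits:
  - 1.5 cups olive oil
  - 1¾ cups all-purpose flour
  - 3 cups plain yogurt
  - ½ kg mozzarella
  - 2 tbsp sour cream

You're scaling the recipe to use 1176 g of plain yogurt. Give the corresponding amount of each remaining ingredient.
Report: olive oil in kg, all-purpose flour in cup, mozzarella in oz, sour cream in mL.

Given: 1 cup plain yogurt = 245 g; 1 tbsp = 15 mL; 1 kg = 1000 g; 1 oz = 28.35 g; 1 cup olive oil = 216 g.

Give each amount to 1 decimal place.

olive oil: 0.5 kg; all-purpose flour: 2.8 cup; mozzarella: 28.2 oz; sour cream: 48.0 mL

The original recipe has 735 g of plain yogurt, so the scaling factor is 1176 ÷ 735 = 8/5 = 1.6.
olive oil: 1.5 cup × 8/5 × 216 g/cup ÷ 1000 g/kg ≈ 0.5 kg
all-purpose flour: 1.75 cup × 8/5 = 2.8 cup
mozzarella: 0.5 kg × 8/5 × 1000 g/kg ÷ 28.35 g/oz ≈ 28.2 oz
sour cream: 2 tbsp × 8/5 × 15 mL/tbsp = 48.0 mL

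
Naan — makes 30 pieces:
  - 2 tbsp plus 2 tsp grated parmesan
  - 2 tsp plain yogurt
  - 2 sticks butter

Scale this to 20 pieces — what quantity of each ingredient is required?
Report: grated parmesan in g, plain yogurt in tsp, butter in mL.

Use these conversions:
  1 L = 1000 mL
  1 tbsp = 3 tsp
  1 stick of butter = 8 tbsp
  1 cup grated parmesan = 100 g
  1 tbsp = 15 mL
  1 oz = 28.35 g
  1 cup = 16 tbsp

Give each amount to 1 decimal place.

Scaling factor: 20/30 = 2/3.
grated parmesan: (2 tbsp + 2 tsp = 8/3 tbsp) × 2/3 ÷ 16 tbsp/cup × 100 g/cup ≈ 11.1 g
plain yogurt: 2 tsp × 2/3 ≈ 1.3 tsp
butter: 2 stick × 2/3 × 8 tbsp/stick × 15 mL/tbsp = 160.0 mL

grated parmesan: 11.1 g; plain yogurt: 1.3 tsp; butter: 160.0 mL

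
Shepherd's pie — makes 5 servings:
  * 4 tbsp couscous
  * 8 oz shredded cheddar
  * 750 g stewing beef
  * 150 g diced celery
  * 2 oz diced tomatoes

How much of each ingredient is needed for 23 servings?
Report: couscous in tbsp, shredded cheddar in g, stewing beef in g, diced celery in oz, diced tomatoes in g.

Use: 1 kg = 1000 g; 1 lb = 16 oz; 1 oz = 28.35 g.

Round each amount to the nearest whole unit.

Scaling factor: 23/5 = 4.6.
couscous: 4 tbsp × 23/5 ≈ 18 tbsp
shredded cheddar: 8 oz × 23/5 × 28.35 g/oz ≈ 1043 g
stewing beef: 750 g × 23/5 = 3450 g
diced celery: 150 g × 23/5 ÷ 28.35 g/oz ≈ 24 oz
diced tomatoes: 2 oz × 23/5 × 28.35 g/oz ≈ 261 g

couscous: 18 tbsp; shredded cheddar: 1043 g; stewing beef: 3450 g; diced celery: 24 oz; diced tomatoes: 261 g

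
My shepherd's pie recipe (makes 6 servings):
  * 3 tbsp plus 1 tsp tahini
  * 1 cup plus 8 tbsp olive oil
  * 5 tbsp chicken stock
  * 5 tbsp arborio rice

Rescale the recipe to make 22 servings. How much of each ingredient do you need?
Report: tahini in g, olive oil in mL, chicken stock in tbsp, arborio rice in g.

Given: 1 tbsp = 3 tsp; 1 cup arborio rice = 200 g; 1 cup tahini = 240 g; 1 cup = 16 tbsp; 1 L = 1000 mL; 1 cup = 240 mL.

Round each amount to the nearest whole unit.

Scaling factor: 22/6 = 11/3.
tahini: (3 tbsp + 1 tsp = 10/3 tbsp) × 11/3 ÷ 16 tbsp/cup × 240 g/cup ≈ 183 g
olive oil: (1 cup + 8 tbsp = 1.5 cup) × 11/3 × 240 mL/cup = 1320 mL
chicken stock: 5 tbsp × 11/3 ≈ 18 tbsp
arborio rice: 5 tbsp × 11/3 ÷ 16 tbsp/cup × 200 g/cup ≈ 229 g

tahini: 183 g; olive oil: 1320 mL; chicken stock: 18 tbsp; arborio rice: 229 g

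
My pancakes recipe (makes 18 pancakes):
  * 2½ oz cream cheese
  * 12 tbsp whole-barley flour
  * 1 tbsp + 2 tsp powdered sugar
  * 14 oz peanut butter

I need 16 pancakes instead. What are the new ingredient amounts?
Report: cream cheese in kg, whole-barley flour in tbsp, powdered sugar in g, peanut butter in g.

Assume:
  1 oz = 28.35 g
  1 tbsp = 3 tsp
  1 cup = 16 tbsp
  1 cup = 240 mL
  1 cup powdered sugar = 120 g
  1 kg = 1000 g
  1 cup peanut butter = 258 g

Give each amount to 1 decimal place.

Scaling factor: 16/18 = 8/9.
cream cheese: 2.5 oz × 8/9 × 28.35 g/oz ÷ 1000 g/kg ≈ 0.1 kg
whole-barley flour: 12 tbsp × 8/9 ≈ 10.7 tbsp
powdered sugar: (1 tbsp + 2 tsp = 5/3 tbsp) × 8/9 ÷ 16 tbsp/cup × 120 g/cup ≈ 11.1 g
peanut butter: 14 oz × 8/9 × 28.35 g/oz = 352.8 g

cream cheese: 0.1 kg; whole-barley flour: 10.7 tbsp; powdered sugar: 11.1 g; peanut butter: 352.8 g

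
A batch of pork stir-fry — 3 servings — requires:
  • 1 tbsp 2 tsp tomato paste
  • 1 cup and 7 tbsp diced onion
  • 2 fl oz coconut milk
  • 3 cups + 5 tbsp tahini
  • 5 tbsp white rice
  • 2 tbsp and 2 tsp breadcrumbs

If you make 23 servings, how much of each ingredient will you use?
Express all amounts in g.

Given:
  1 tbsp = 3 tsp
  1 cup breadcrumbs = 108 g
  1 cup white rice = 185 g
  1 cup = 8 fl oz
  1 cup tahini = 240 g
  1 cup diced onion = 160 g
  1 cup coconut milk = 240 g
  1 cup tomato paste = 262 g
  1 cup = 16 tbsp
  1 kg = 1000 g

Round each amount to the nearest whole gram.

tomato paste: 209 g; diced onion: 1763 g; coconut milk: 460 g; tahini: 6095 g; white rice: 443 g; breadcrumbs: 138 g

Scaling factor: 23/3.
tomato paste: (1 tbsp + 2 tsp = 5/3 tbsp) × 23/3 ÷ 16 tbsp/cup × 262 g/cup ≈ 209 g
diced onion: (1 cup + 7 tbsp = 1.4375 cup) × 23/3 × 160 g/cup ≈ 1763 g
coconut milk: 2 fl oz × 23/3 ÷ 8 fl oz/cup × 240 g/cup = 460 g
tahini: (3 cup + 5 tbsp = 3.3125 cup) × 23/3 × 240 g/cup = 6095 g
white rice: 5 tbsp × 23/3 ÷ 16 tbsp/cup × 185 g/cup ≈ 443 g
breadcrumbs: (2 tbsp + 2 tsp = 8/3 tbsp) × 23/3 ÷ 16 tbsp/cup × 108 g/cup = 138 g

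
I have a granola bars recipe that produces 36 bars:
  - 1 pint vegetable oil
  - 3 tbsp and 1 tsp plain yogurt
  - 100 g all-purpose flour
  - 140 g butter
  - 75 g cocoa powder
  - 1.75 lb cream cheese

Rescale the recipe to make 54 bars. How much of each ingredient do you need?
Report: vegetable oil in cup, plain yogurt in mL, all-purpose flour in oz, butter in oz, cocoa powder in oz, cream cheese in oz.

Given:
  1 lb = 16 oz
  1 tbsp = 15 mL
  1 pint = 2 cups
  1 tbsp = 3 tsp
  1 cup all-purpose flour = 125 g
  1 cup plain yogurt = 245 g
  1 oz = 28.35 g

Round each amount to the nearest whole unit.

Scaling factor: 54/36 = 3/2 = 1.5.
vegetable oil: 1 pint × 3/2 × 2 cup/pint = 3 cup
plain yogurt: (3 tbsp + 1 tsp = 10/3 tbsp) × 3/2 × 15 mL/tbsp = 75 mL
all-purpose flour: 100 g × 3/2 ÷ 28.35 g/oz ≈ 5 oz
butter: 140 g × 3/2 ÷ 28.35 g/oz ≈ 7 oz
cocoa powder: 75 g × 3/2 ÷ 28.35 g/oz ≈ 4 oz
cream cheese: 1.75 lb × 3/2 × 16 oz/lb = 42 oz

vegetable oil: 3 cup; plain yogurt: 75 mL; all-purpose flour: 5 oz; butter: 7 oz; cocoa powder: 4 oz; cream cheese: 42 oz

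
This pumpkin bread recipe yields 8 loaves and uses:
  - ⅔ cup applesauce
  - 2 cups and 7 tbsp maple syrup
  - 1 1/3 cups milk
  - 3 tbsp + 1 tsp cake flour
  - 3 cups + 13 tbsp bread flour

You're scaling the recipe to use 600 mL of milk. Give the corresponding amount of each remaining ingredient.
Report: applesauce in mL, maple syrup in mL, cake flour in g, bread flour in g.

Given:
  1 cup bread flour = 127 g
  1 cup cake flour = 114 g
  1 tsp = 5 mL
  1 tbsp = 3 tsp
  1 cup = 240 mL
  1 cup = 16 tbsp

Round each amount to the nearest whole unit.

The original recipe has 320 mL of milk, so the scaling factor is 600 ÷ 320 = 15/8 = 1.875.
applesauce: 2/3 cup × 15/8 × 240 mL/cup = 300 mL
maple syrup: (2 cup + 7 tbsp = 2.4375 cup) × 15/8 × 240 mL/cup ≈ 1097 mL
cake flour: (3 tbsp + 1 tsp = 10/3 tbsp) × 15/8 ÷ 16 tbsp/cup × 114 g/cup ≈ 45 g
bread flour: (3 cup + 13 tbsp = 3.8125 cup) × 15/8 × 127 g/cup ≈ 908 g

applesauce: 300 mL; maple syrup: 1097 mL; cake flour: 45 g; bread flour: 908 g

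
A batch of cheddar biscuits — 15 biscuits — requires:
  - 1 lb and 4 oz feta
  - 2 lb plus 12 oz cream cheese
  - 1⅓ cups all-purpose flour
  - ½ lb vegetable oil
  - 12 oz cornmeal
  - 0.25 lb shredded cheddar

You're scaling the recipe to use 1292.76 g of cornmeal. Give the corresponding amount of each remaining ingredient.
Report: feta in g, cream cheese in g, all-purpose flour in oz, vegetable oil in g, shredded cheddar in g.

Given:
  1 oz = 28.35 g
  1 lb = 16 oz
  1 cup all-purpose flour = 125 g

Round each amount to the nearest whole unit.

feta: 2155 g; cream cheese: 4740 g; all-purpose flour: 22 oz; vegetable oil: 862 g; shredded cheddar: 431 g

The original recipe has 340.2 g of cornmeal, so the scaling factor is 1292.76 ÷ 340.2 = 19/5 = 3.8.
feta: (1 lb + 4 oz = 1.25 lb) × 19/5 × 16 oz/lb × 28.35 g/oz ≈ 2155 g
cream cheese: (2 lb + 12 oz = 2.75 lb) × 19/5 × 16 oz/lb × 28.35 g/oz ≈ 4740 g
all-purpose flour: 4/3 cup × 19/5 × 125 g/cup ÷ 28.35 g/oz ≈ 22 oz
vegetable oil: 0.5 lb × 19/5 × 16 oz/lb × 28.35 g/oz ≈ 862 g
shredded cheddar: 0.25 lb × 19/5 × 16 oz/lb × 28.35 g/oz ≈ 431 g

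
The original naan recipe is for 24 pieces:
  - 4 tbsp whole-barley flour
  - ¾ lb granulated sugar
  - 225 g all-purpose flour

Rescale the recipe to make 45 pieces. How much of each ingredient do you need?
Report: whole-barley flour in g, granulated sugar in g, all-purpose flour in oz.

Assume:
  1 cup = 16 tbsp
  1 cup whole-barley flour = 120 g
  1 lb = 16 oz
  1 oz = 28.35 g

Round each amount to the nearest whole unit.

whole-barley flour: 56 g; granulated sugar: 638 g; all-purpose flour: 15 oz

Scaling factor: 45/24 = 15/8 = 1.875.
whole-barley flour: 4 tbsp × 15/8 ÷ 16 tbsp/cup × 120 g/cup ≈ 56 g
granulated sugar: 0.75 lb × 15/8 × 16 oz/lb × 28.35 g/oz ≈ 638 g
all-purpose flour: 225 g × 15/8 ÷ 28.35 g/oz ≈ 15 oz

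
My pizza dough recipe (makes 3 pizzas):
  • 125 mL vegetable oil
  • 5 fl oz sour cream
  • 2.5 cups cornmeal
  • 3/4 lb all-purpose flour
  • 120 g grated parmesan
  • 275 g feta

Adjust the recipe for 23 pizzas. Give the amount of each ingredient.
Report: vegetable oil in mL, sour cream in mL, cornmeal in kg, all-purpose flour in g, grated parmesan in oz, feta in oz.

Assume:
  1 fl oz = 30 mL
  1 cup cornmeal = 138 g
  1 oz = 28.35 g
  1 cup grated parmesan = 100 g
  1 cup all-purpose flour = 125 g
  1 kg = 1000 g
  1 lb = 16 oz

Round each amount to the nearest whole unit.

Scaling factor: 23/3.
vegetable oil: 125 mL × 23/3 ≈ 958 mL
sour cream: 5 fl oz × 23/3 × 30 mL/fl oz = 1150 mL
cornmeal: 2.5 cup × 23/3 × 138 g/cup ÷ 1000 g/kg ≈ 3 kg
all-purpose flour: 0.75 lb × 23/3 × 16 oz/lb × 28.35 g/oz ≈ 2608 g
grated parmesan: 120 g × 23/3 ÷ 28.35 g/oz ≈ 32 oz
feta: 275 g × 23/3 ÷ 28.35 g/oz ≈ 74 oz

vegetable oil: 958 mL; sour cream: 1150 mL; cornmeal: 3 kg; all-purpose flour: 2608 g; grated parmesan: 32 oz; feta: 74 oz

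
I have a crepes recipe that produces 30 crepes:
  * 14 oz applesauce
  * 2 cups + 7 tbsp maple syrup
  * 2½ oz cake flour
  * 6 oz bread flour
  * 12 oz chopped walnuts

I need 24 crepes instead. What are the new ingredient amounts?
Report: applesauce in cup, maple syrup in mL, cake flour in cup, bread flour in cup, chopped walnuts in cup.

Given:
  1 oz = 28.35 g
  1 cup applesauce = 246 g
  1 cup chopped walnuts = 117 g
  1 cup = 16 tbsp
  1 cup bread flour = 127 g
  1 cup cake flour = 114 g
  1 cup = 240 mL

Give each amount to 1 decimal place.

applesauce: 1.3 cup; maple syrup: 468.0 mL; cake flour: 0.5 cup; bread flour: 1.1 cup; chopped walnuts: 2.3 cup

Scaling factor: 24/30 = 4/5 = 0.8.
applesauce: 14 oz × 4/5 × 28.35 g/oz ÷ 246 g/cup ≈ 1.3 cup
maple syrup: (2 cup + 7 tbsp = 2.4375 cup) × 4/5 × 240 mL/cup = 468.0 mL
cake flour: 2.5 oz × 4/5 × 28.35 g/oz ÷ 114 g/cup ≈ 0.5 cup
bread flour: 6 oz × 4/5 × 28.35 g/oz ÷ 127 g/cup ≈ 1.1 cup
chopped walnuts: 12 oz × 4/5 × 28.35 g/oz ÷ 117 g/cup ≈ 2.3 cup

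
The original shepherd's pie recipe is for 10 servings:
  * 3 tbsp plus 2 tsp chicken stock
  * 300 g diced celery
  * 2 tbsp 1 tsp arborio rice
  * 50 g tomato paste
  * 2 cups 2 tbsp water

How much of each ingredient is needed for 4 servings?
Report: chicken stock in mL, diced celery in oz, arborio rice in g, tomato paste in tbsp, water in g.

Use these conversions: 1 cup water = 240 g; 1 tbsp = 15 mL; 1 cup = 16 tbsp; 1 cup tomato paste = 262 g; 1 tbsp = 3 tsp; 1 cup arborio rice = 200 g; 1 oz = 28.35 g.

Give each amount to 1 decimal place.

chicken stock: 22.0 mL; diced celery: 4.2 oz; arborio rice: 11.7 g; tomato paste: 1.2 tbsp; water: 204.0 g

Scaling factor: 4/10 = 2/5 = 0.4.
chicken stock: (3 tbsp + 2 tsp = 11/3 tbsp) × 2/5 × 15 mL/tbsp = 22.0 mL
diced celery: 300 g × 2/5 ÷ 28.35 g/oz ≈ 4.2 oz
arborio rice: (2 tbsp + 1 tsp = 7/3 tbsp) × 2/5 ÷ 16 tbsp/cup × 200 g/cup ≈ 11.7 g
tomato paste: 50 g × 2/5 ÷ 262 g/cup × 16 tbsp/cup ≈ 1.2 tbsp
water: (2 cup + 2 tbsp = 2.125 cup) × 2/5 × 240 g/cup = 204.0 g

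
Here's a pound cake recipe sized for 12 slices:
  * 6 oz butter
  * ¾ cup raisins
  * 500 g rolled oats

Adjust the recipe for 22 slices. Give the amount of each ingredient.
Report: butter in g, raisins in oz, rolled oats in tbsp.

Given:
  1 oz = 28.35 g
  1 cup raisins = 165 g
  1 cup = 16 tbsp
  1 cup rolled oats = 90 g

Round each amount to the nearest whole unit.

butter: 312 g; raisins: 8 oz; rolled oats: 163 tbsp

Scaling factor: 22/12 = 11/6.
butter: 6 oz × 11/6 × 28.35 g/oz ≈ 312 g
raisins: 0.75 cup × 11/6 × 165 g/cup ÷ 28.35 g/oz ≈ 8 oz
rolled oats: 500 g × 11/6 ÷ 90 g/cup × 16 tbsp/cup ≈ 163 tbsp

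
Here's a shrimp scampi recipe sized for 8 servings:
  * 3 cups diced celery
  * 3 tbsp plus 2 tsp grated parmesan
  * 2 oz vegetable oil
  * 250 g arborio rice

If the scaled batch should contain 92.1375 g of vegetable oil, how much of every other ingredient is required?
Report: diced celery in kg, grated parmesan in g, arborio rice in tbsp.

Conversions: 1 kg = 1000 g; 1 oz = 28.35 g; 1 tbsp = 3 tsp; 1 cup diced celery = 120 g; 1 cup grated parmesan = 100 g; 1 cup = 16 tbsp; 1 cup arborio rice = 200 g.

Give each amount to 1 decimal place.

diced celery: 0.6 kg; grated parmesan: 37.2 g; arborio rice: 32.5 tbsp

The original recipe has 56.7 g of vegetable oil, so the scaling factor is 92.1375 ÷ 56.7 = 13/8 = 1.625.
diced celery: 3 cup × 13/8 × 120 g/cup ÷ 1000 g/kg ≈ 0.6 kg
grated parmesan: (3 tbsp + 2 tsp = 11/3 tbsp) × 13/8 ÷ 16 tbsp/cup × 100 g/cup ≈ 37.2 g
arborio rice: 250 g × 13/8 ÷ 200 g/cup × 16 tbsp/cup = 32.5 tbsp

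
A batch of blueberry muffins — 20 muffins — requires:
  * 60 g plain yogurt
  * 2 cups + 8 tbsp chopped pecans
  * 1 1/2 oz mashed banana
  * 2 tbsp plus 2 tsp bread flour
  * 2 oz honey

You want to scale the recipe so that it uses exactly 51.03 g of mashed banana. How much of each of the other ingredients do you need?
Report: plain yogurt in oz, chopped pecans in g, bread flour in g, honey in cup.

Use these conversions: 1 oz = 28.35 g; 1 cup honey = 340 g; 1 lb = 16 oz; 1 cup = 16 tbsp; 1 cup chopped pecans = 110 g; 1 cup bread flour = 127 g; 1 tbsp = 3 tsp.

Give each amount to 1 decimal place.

The original recipe has 42.525 g of mashed banana, so the scaling factor is 51.03 ÷ 42.525 = 6/5 = 1.2.
plain yogurt: 60 g × 6/5 ÷ 28.35 g/oz ≈ 2.5 oz
chopped pecans: (2 cup + 8 tbsp = 2.5 cup) × 6/5 × 110 g/cup = 330.0 g
bread flour: (2 tbsp + 2 tsp = 8/3 tbsp) × 6/5 ÷ 16 tbsp/cup × 127 g/cup = 25.4 g
honey: 2 oz × 6/5 × 28.35 g/oz ÷ 340 g/cup ≈ 0.2 cup

plain yogurt: 2.5 oz; chopped pecans: 330.0 g; bread flour: 25.4 g; honey: 0.2 cup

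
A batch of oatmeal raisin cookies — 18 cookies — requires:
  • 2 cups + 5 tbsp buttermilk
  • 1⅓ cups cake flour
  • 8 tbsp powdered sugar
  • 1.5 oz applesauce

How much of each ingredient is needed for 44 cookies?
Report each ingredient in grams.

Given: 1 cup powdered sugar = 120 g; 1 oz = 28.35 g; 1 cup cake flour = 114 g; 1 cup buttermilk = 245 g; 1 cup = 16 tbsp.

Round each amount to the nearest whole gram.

buttermilk: 1385 g; cake flour: 372 g; powdered sugar: 147 g; applesauce: 104 g

Scaling factor: 44/18 = 22/9.
buttermilk: (2 cup + 5 tbsp = 2.3125 cup) × 22/9 × 245 g/cup ≈ 1385 g
cake flour: 4/3 cup × 22/9 × 114 g/cup ≈ 372 g
powdered sugar: 8 tbsp × 22/9 ÷ 16 tbsp/cup × 120 g/cup ≈ 147 g
applesauce: 1.5 oz × 22/9 × 28.35 g/oz ≈ 104 g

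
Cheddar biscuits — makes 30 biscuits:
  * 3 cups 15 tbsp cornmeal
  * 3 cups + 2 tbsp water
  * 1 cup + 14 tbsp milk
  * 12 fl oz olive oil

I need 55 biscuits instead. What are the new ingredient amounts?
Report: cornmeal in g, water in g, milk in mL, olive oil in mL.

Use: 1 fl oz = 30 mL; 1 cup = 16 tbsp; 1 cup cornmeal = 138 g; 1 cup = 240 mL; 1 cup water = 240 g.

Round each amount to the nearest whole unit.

Scaling factor: 55/30 = 11/6.
cornmeal: (3 cup + 15 tbsp = 3.9375 cup) × 11/6 × 138 g/cup ≈ 996 g
water: (3 cup + 2 tbsp = 3.125 cup) × 11/6 × 240 g/cup = 1375 g
milk: (1 cup + 14 tbsp = 1.875 cup) × 11/6 × 240 mL/cup = 825 mL
olive oil: 12 fl oz × 11/6 × 30 mL/fl oz = 660 mL

cornmeal: 996 g; water: 1375 g; milk: 825 mL; olive oil: 660 mL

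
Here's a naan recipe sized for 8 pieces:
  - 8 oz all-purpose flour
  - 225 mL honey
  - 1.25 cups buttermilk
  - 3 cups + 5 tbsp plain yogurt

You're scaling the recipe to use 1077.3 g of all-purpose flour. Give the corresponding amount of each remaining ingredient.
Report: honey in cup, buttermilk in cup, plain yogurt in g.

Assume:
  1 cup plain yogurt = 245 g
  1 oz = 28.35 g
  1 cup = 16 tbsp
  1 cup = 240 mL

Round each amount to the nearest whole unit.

honey: 4 cup; buttermilk: 6 cup; plain yogurt: 3855 g

The original recipe has 226.8 g of all-purpose flour, so the scaling factor is 1077.3 ÷ 226.8 = 19/4 = 4.75.
honey: 225 mL × 19/4 ÷ 240 mL/cup ≈ 4 cup
buttermilk: 1.25 cup × 19/4 ≈ 6 cup
plain yogurt: (3 cup + 5 tbsp = 3.3125 cup) × 19/4 × 245 g/cup ≈ 3855 g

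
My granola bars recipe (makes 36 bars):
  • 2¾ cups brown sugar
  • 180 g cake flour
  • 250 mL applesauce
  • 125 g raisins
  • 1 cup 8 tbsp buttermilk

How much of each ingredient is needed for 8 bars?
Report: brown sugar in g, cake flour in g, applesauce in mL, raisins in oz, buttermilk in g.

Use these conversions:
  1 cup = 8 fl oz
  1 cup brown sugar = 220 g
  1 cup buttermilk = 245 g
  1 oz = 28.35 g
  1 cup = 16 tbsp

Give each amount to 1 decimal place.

Scaling factor: 8/36 = 2/9.
brown sugar: 2.75 cup × 2/9 × 220 g/cup ≈ 134.4 g
cake flour: 180 g × 2/9 = 40.0 g
applesauce: 250 mL × 2/9 ≈ 55.6 mL
raisins: 125 g × 2/9 ÷ 28.35 g/oz ≈ 1.0 oz
buttermilk: (1 cup + 8 tbsp = 1.5 cup) × 2/9 × 245 g/cup ≈ 81.7 g

brown sugar: 134.4 g; cake flour: 40.0 g; applesauce: 55.6 mL; raisins: 1.0 oz; buttermilk: 81.7 g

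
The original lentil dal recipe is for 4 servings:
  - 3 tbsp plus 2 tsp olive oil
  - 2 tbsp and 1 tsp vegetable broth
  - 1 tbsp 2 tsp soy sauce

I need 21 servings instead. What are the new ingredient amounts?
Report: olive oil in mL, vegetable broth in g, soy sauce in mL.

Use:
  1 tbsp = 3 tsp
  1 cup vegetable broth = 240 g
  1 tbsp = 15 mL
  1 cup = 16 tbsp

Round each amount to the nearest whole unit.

Scaling factor: 21/4 = 5.25.
olive oil: (3 tbsp + 2 tsp = 11/3 tbsp) × 21/4 × 15 mL/tbsp ≈ 289 mL
vegetable broth: (2 tbsp + 1 tsp = 7/3 tbsp) × 21/4 ÷ 16 tbsp/cup × 240 g/cup ≈ 184 g
soy sauce: (1 tbsp + 2 tsp = 5/3 tbsp) × 21/4 × 15 mL/tbsp ≈ 131 mL

olive oil: 289 mL; vegetable broth: 184 g; soy sauce: 131 mL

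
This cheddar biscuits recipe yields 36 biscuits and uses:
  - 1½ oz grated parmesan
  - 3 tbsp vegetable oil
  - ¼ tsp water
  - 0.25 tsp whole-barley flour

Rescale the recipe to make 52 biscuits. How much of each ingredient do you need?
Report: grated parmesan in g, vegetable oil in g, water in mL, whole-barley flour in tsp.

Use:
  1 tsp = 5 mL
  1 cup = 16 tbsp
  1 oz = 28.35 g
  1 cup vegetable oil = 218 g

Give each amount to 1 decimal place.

grated parmesan: 61.4 g; vegetable oil: 59.0 g; water: 1.8 mL; whole-barley flour: 0.4 tsp

Scaling factor: 52/36 = 13/9.
grated parmesan: 1.5 oz × 13/9 × 28.35 g/oz ≈ 61.4 g
vegetable oil: 3 tbsp × 13/9 ÷ 16 tbsp/cup × 218 g/cup ≈ 59.0 g
water: 0.25 tsp × 13/9 × 5 mL/tsp ≈ 1.8 mL
whole-barley flour: 0.25 tsp × 13/9 ≈ 0.4 tsp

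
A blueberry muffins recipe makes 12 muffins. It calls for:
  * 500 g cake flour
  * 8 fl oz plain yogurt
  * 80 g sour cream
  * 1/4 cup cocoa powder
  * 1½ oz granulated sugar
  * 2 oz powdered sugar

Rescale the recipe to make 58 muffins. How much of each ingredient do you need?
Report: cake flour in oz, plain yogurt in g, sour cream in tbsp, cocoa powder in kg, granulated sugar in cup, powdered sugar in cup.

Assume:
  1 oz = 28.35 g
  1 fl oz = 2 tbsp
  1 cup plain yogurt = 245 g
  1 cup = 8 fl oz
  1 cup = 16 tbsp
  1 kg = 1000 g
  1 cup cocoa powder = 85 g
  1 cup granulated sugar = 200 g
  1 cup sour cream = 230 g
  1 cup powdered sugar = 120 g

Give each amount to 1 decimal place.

Scaling factor: 58/12 = 29/6.
cake flour: 500 g × 29/6 ÷ 28.35 g/oz ≈ 85.2 oz
plain yogurt: 8 fl oz × 29/6 ÷ 8 fl oz/cup × 245 g/cup ≈ 1184.2 g
sour cream: 80 g × 29/6 ÷ 230 g/cup × 16 tbsp/cup ≈ 26.9 tbsp
cocoa powder: 0.25 cup × 29/6 × 85 g/cup ÷ 1000 g/kg ≈ 0.1 kg
granulated sugar: 1.5 oz × 29/6 × 28.35 g/oz ÷ 200 g/cup ≈ 1.0 cup
powdered sugar: 2 oz × 29/6 × 28.35 g/oz ÷ 120 g/cup ≈ 2.3 cup

cake flour: 85.2 oz; plain yogurt: 1184.2 g; sour cream: 26.9 tbsp; cocoa powder: 0.1 kg; granulated sugar: 1.0 cup; powdered sugar: 2.3 cup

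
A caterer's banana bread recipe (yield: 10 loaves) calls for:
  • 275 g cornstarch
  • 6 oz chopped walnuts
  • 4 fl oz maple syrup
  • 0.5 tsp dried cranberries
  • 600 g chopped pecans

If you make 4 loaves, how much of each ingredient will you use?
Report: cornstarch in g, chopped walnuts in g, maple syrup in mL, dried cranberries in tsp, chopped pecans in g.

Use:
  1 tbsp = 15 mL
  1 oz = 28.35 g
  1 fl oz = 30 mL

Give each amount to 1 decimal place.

Scaling factor: 4/10 = 2/5 = 0.4.
cornstarch: 275 g × 2/5 = 110.0 g
chopped walnuts: 6 oz × 2/5 × 28.35 g/oz ≈ 68.0 g
maple syrup: 4 fl oz × 2/5 × 30 mL/fl oz = 48.0 mL
dried cranberries: 0.5 tsp × 2/5 = 0.2 tsp
chopped pecans: 600 g × 2/5 = 240.0 g

cornstarch: 110.0 g; chopped walnuts: 68.0 g; maple syrup: 48.0 mL; dried cranberries: 0.2 tsp; chopped pecans: 240.0 g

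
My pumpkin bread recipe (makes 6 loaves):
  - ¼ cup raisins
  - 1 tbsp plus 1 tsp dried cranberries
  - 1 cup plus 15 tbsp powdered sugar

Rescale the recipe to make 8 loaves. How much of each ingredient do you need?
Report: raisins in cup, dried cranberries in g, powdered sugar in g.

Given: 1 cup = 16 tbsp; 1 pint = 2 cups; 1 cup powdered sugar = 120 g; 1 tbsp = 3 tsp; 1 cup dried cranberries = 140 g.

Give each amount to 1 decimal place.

Scaling factor: 8/6 = 4/3.
raisins: 0.25 cup × 4/3 ≈ 0.3 cup
dried cranberries: (1 tbsp + 1 tsp = 4/3 tbsp) × 4/3 ÷ 16 tbsp/cup × 140 g/cup ≈ 15.6 g
powdered sugar: (1 cup + 15 tbsp = 1.9375 cup) × 4/3 × 120 g/cup = 310.0 g

raisins: 0.3 cup; dried cranberries: 15.6 g; powdered sugar: 310.0 g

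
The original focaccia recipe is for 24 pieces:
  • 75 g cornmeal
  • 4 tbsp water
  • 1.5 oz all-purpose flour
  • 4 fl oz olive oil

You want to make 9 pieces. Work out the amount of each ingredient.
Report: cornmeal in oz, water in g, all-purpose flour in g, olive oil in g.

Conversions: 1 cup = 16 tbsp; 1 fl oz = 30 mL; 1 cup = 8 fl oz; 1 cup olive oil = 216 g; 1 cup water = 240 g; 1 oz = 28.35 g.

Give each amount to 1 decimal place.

Scaling factor: 9/24 = 3/8 = 0.375.
cornmeal: 75 g × 3/8 ÷ 28.35 g/oz ≈ 1.0 oz
water: 4 tbsp × 3/8 ÷ 16 tbsp/cup × 240 g/cup = 22.5 g
all-purpose flour: 1.5 oz × 3/8 × 28.35 g/oz ≈ 15.9 g
olive oil: 4 fl oz × 3/8 ÷ 8 fl oz/cup × 216 g/cup = 40.5 g

cornmeal: 1.0 oz; water: 22.5 g; all-purpose flour: 15.9 g; olive oil: 40.5 g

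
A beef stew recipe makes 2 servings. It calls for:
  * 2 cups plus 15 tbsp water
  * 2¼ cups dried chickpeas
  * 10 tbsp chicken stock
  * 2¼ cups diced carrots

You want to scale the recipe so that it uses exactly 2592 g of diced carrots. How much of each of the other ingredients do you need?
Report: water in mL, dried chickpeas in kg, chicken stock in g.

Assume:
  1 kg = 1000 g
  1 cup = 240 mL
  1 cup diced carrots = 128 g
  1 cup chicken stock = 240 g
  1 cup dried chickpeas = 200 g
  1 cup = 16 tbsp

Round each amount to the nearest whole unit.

water: 6345 mL; dried chickpeas: 4 kg; chicken stock: 1350 g

The original recipe has 288 g of diced carrots, so the scaling factor is 2592 ÷ 288 = 9.
water: (2 cup + 15 tbsp = 2.9375 cup) × 9 × 240 mL/cup = 6345 mL
dried chickpeas: 2.25 cup × 9 × 200 g/cup ÷ 1000 g/kg ≈ 4 kg
chicken stock: 10 tbsp × 9 ÷ 16 tbsp/cup × 240 g/cup = 1350 g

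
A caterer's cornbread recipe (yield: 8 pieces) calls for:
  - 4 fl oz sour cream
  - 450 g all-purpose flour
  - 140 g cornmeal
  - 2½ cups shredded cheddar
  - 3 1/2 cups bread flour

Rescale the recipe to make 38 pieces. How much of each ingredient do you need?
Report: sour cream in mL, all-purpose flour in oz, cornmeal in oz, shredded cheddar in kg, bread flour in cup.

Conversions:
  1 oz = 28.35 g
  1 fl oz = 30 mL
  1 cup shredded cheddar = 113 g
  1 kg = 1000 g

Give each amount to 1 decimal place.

sour cream: 570.0 mL; all-purpose flour: 75.4 oz; cornmeal: 23.5 oz; shredded cheddar: 1.3 kg; bread flour: 16.6 cup

Scaling factor: 38/8 = 19/4 = 4.75.
sour cream: 4 fl oz × 19/4 × 30 mL/fl oz = 570.0 mL
all-purpose flour: 450 g × 19/4 ÷ 28.35 g/oz ≈ 75.4 oz
cornmeal: 140 g × 19/4 ÷ 28.35 g/oz ≈ 23.5 oz
shredded cheddar: 2.5 cup × 19/4 × 113 g/cup ÷ 1000 g/kg ≈ 1.3 kg
bread flour: 3.5 cup × 19/4 ≈ 16.6 cup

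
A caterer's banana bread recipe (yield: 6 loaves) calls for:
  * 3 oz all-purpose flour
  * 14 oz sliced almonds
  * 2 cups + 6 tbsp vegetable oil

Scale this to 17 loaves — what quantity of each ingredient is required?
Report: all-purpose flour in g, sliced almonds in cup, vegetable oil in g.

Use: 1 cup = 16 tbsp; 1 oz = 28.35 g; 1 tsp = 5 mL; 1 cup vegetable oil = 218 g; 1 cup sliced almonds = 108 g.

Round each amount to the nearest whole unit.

Scaling factor: 17/6.
all-purpose flour: 3 oz × 17/6 × 28.35 g/oz ≈ 241 g
sliced almonds: 14 oz × 17/6 × 28.35 g/oz ÷ 108 g/cup ≈ 10 cup
vegetable oil: (2 cup + 6 tbsp = 2.375 cup) × 17/6 × 218 g/cup ≈ 1467 g

all-purpose flour: 241 g; sliced almonds: 10 cup; vegetable oil: 1467 g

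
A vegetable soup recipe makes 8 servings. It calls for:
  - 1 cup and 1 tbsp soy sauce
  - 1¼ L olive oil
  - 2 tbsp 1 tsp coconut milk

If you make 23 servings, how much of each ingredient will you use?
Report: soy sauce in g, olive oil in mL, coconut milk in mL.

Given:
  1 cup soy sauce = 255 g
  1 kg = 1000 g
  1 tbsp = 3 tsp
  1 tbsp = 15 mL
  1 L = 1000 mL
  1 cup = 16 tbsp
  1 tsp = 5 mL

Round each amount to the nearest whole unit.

soy sauce: 779 g; olive oil: 3594 mL; coconut milk: 101 mL

Scaling factor: 23/8 = 2.875.
soy sauce: (1 cup + 1 tbsp = 1.0625 cup) × 23/8 × 255 g/cup ≈ 779 g
olive oil: 1.25 L × 23/8 × 1000 mL/L ≈ 3594 mL
coconut milk: (2 tbsp + 1 tsp = 7/3 tbsp) × 23/8 × 15 mL/tbsp ≈ 101 mL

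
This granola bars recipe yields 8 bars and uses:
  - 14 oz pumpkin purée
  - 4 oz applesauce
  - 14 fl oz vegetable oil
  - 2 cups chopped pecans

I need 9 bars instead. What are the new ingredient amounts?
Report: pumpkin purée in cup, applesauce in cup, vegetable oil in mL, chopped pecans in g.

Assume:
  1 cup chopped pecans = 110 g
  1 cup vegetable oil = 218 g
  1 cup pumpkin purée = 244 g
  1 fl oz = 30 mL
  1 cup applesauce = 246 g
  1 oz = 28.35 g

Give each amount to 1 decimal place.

Scaling factor: 9/8 = 1.125.
pumpkin purée: 14 oz × 9/8 × 28.35 g/oz ÷ 244 g/cup ≈ 1.8 cup
applesauce: 4 oz × 9/8 × 28.35 g/oz ÷ 246 g/cup ≈ 0.5 cup
vegetable oil: 14 fl oz × 9/8 × 30 mL/fl oz = 472.5 mL
chopped pecans: 2 cup × 9/8 × 110 g/cup = 247.5 g

pumpkin purée: 1.8 cup; applesauce: 0.5 cup; vegetable oil: 472.5 mL; chopped pecans: 247.5 g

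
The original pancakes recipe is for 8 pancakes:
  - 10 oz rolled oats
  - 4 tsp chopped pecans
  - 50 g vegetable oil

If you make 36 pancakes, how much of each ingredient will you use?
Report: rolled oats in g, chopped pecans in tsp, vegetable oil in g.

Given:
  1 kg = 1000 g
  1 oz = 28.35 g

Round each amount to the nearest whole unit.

rolled oats: 1276 g; chopped pecans: 18 tsp; vegetable oil: 225 g

Scaling factor: 36/8 = 9/2 = 4.5.
rolled oats: 10 oz × 9/2 × 28.35 g/oz ≈ 1276 g
chopped pecans: 4 tsp × 9/2 = 18 tsp
vegetable oil: 50 g × 9/2 = 225 g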